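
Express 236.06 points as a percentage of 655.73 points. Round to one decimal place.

36.0%

236.06 points ÷ 655.73 points ≈ 36.0%.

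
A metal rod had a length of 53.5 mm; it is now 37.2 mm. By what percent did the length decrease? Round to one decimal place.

Change: 37.2 − 53.5 = -16.3.
Relative to the original: -16.3 ÷ 53.5 ≈ -30.5%.
So the length decreased by 30.5%.

30.5%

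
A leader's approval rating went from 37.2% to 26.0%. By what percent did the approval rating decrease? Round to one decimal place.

The change is 26.0 − 37.2 = -11.2 percentage points.
Relative to the original 37.2%, that is -11.2 ÷ 37.2 ≈ -30.1%.
So the approval rating fell by 30.1%.

30.1%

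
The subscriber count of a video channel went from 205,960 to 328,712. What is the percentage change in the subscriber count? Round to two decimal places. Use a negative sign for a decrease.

Change: 328,712 − 205,960 = 122,752.
Relative to the original: 122,752 ÷ 205,960 ≈ 59.60%.

59.60%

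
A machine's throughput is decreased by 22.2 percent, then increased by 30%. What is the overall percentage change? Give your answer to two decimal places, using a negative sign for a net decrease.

1.14%

The combined multiplier is 0.778 × 1.3 = 1.0114.
That corresponds to an increase of 1.14%.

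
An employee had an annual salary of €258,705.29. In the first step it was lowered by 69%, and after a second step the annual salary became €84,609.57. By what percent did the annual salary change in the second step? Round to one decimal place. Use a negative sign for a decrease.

5.5%

After the first step: €258,705.29 × 0.31 = €80198.6399.
Second-step multiplier: €84,609.57 ÷ €80198.6399 ≈ 1.055.
That is a change of 5.5%.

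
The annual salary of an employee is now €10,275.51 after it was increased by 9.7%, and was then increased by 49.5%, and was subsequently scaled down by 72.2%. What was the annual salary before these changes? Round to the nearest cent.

€22,537.76

Undoing the 72.2% decrease: €10,275.51 ÷ 0.278 ≈ €36962.266187.
Undoing the 49.5% increase: €36962.266187 ÷ 1.495 ≈ €24723.923871.
Undoing the 9.7% increase: €24723.923871 ÷ 1.097 ≈ €22,537.76.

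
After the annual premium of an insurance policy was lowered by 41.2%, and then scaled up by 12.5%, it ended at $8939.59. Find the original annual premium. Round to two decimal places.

The overall multiplier applied was 0.588 × 1.125 = 0.6615.
So the original annual premium was $8939.59 ÷ 0.6615 ≈ $13514.12.

$13514.12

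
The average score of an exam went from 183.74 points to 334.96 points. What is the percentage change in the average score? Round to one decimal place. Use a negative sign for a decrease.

82.3%

Change: 334.96 − 183.74 = 151.22.
Relative to the original: 151.22 ÷ 183.74 ≈ 82.3%.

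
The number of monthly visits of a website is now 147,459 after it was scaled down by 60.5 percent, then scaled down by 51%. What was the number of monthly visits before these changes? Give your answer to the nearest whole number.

The overall multiplier applied was 0.395 × 0.49 = 0.19355.
So the original number of monthly visits was 147,459 ÷ 0.19355 ≈ 761,865.

761,865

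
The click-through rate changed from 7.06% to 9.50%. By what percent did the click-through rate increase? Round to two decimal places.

The change is 9.50 − 7.06 = 2.44 percentage points.
Relative to the original 7.06%, that is 2.44 ÷ 7.06 ≈ 34.56%.
So the click-through rate rose by 34.56%.

34.56%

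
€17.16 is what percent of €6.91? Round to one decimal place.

€17.16 ÷ €6.91 ≈ 248.3%.

248.3%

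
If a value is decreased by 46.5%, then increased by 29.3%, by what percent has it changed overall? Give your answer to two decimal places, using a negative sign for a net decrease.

-30.82%

The combined multiplier is 0.535 × 1.293 = 0.691755.
That corresponds to a decrease of 30.82%.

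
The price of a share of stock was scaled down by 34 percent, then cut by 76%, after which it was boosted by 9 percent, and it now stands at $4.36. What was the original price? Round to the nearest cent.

$25.25

Undoing the 9% increase: $4.36 ÷ 1.09 = $4.
Undoing the 76% decrease: $4 ÷ 0.24 ≈ $16.666667.
Undoing the 34% decrease: $16.666667 ÷ 0.66 ≈ $25.25.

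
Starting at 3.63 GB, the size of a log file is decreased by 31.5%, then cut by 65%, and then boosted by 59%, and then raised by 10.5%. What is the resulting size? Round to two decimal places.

Each change multiplies by a factor: 0.685 × 0.35 × 1.59 × 1.105 = 0.4212287625.
3.63 × 0.4212287625 = 1.529060407875 ≈ 1.53.

1.53 GB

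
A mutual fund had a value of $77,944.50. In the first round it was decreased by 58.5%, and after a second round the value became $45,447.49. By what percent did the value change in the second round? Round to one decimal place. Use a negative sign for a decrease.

40.5%

After the first round: $77,944.50 × 0.415 = $32346.9675.
Second-round multiplier: $45,447.49 ÷ $32346.9675 ≈ 1.405.
That is a change of 40.5%.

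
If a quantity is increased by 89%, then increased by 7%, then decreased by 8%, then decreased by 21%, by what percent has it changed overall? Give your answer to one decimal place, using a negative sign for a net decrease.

47.0%

The combined multiplier is 1.89 × 1.07 × 0.92 × 0.79 = 1.46980764.
That corresponds to an increase of 47.0%.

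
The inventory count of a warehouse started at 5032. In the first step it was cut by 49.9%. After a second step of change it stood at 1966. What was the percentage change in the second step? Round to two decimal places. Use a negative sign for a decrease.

After the first step: 5032 × 0.501 = 2521.032.
Second-step multiplier: 1966 ÷ 2521.032 ≈ 0.779839.
That is a change of -22.02%.

-22.02%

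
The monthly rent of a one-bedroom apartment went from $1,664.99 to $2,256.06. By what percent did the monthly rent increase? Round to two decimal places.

35.50%

Change: $2,256.06 − $1,664.99 = $591.07.
Relative to the original: $591.07 ÷ $1,664.99 ≈ 35.50%.
So the monthly rent increased by 35.50%.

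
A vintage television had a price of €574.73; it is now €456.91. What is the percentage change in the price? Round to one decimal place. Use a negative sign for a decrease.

Change: €456.91 − €574.73 = -€117.82.
Relative to the original: -€117.82 ÷ €574.73 ≈ -20.5%.

-20.5%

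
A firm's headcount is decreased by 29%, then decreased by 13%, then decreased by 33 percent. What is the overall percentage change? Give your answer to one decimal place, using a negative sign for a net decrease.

A 29% decrease multiplies by 0.71.
Then a 13% decrease: 0.71 × 0.87 = 0.6177.
Then a 33% decrease: 0.6177 × 0.67 = 0.413859.
Overall factor 0.413859, i.e. -58.6%.

-58.6%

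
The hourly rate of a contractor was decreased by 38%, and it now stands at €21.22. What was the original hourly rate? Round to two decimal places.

The overall multiplier applied was 0.62.
So the original hourly rate was €21.22 ÷ 0.62 ≈ €34.23.

€34.23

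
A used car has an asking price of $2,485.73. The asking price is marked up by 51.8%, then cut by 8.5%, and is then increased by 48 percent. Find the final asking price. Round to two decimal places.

$5,109.85

Each change multiplies by a factor: 1.518 × 0.915 × 1.48 = 2.0556756.
$2,485.73 × 2.0556756 = $5109.854509188 ≈ $5,109.85.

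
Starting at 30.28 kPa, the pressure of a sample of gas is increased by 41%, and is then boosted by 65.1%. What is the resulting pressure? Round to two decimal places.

70.49 kPa

Each change multiplies by a factor: 1.41 × 1.651 = 2.32791.
30.28 × 2.32791 = 70.4891148 ≈ 70.49.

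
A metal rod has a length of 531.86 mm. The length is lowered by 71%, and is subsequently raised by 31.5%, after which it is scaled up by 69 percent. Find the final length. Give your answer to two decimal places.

342.77 mm

After the 71% decrease: 531.86 × 0.29 = 154.2394.
31.5% increase: 154.2394 × 1.315 = 202.824811.
After the 69% increase: 202.824811 × 1.69 = 342.77393059 ≈ 342.77.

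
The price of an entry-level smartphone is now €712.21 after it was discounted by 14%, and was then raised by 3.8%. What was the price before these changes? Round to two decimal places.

The overall multiplier applied was 0.86 × 1.038 = 0.89268.
So the original price was €712.21 ÷ 0.89268 ≈ €797.83.

€797.83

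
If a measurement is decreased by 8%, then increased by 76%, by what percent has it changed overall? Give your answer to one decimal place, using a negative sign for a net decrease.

61.9%

An 8% decrease multiplies by 0.92.
Then a 76% increase: 0.92 × 1.76 = 1.6192.
Overall factor 1.6192, i.e. 61.9%.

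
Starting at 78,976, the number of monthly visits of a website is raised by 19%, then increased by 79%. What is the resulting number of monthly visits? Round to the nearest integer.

After the 19% increase: 78,976 × 1.19 = 93981.44.
After the 79% increase: 93981.44 × 1.79 = 168226.7776 ≈ 168,227.

168,227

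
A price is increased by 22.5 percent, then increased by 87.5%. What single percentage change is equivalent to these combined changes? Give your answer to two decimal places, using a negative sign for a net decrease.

The combined multiplier is 1.225 × 1.875 = 2.296875.
That corresponds to an increase of 129.69%.

129.69%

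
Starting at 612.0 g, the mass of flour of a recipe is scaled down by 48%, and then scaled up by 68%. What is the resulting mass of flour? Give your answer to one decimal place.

534.6 g

Each change multiplies by a factor: 0.52 × 1.68 = 0.8736.
612.0 × 0.8736 = 534.6432 ≈ 534.6.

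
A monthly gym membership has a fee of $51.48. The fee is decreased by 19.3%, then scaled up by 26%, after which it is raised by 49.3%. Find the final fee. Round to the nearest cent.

$78.15

Each change multiplies by a factor: 0.807 × 1.26 × 1.493 = 1.51811226.
$51.48 × 1.51811226 = $78.1524191448 ≈ $78.15.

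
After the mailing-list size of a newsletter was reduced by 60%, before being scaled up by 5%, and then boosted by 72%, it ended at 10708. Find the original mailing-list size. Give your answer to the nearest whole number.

14823

Undoing the 72% increase: 10708 ÷ 1.72 ≈ 6225.581395.
Undoing the 5% increase: 6225.581395 ÷ 1.05 ≈ 5929.125138.
Undoing the 60% decrease: 5929.125138 ÷ 0.4 ≈ 14823.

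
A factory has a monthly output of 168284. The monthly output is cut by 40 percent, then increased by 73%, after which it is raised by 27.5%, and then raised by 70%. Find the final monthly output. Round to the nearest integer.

Each change multiplies by a factor: 0.6 × 1.73 × 1.275 × 1.7 = 2.249865.
168284 × 2.249865 = 378616.28166 ≈ 378616.

378616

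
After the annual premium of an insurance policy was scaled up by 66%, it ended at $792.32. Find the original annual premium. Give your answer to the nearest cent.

$477.30

The overall multiplier applied was 1.66.
So the original annual premium was $792.32 ÷ 1.66 ≈ $477.30.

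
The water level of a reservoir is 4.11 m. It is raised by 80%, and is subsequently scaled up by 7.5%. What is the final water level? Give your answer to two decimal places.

Apply the 80% increase: 4.11 × 1.8 = 7.398.
After the 7.5% increase: 7.398 × 1.075 = 7.95285 ≈ 7.95.

7.95 m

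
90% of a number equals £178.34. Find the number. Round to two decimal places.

£178.34 ÷ 0.9 ≈ £198.16.

£198.16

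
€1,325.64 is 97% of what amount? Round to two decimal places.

€1,366.64

€1,325.64 ÷ 0.97 ≈ €1,366.64.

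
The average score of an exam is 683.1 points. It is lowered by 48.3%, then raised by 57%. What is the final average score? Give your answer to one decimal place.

48.3% decrease: 683.1 × 0.517 = 353.1627.
57% increase: 353.1627 × 1.57 = 554.465439 ≈ 554.5.

554.5 points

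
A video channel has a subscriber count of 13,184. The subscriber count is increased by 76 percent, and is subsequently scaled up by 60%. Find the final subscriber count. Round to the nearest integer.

76% increase: 13,184 × 1.76 = 23203.84.
Apply the 60% increase: 23203.84 × 1.6 = 37126.144 ≈ 37,126.

37,126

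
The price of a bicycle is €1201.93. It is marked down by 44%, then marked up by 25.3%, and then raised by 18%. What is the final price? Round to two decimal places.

44% decrease: €1201.93 × 0.56 = €673.0808.
After the 25.3% increase: €673.0808 × 1.253 = €843.3702424.
Apply the 18% increase: €843.3702424 × 1.18 = €995.176886032 ≈ €995.18.

€995.18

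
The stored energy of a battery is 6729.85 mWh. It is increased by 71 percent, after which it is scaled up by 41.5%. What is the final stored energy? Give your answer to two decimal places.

16283.88 mWh

Each change multiplies by a factor: 1.71 × 1.415 = 2.41965.
6729.85 × 2.41965 = 16283.8815525 ≈ 16283.88.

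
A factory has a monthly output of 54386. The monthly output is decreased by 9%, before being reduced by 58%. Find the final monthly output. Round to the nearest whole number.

Each change multiplies by a factor: 0.91 × 0.42 = 0.3822.
54386 × 0.3822 = 20786.3292 ≈ 20786.

20786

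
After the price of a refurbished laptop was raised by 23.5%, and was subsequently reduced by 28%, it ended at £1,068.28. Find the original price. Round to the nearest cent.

The overall multiplier applied was 1.235 × 0.72 = 0.8892.
So the original price was £1,068.28 ÷ 0.8892 ≈ £1,201.39.

£1,201.39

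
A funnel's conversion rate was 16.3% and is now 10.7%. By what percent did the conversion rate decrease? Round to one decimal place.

The change is 10.7 − 16.3 = -5.6 percentage points.
Relative to the original 16.3%, that is -5.6 ÷ 16.3 ≈ -34.4%.
So the conversion rate fell by 34.4%.

34.4%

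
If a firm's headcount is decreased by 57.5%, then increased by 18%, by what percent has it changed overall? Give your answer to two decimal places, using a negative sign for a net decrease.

-49.85%

The combined multiplier is 0.425 × 1.18 = 0.5015.
That corresponds to a decrease of 49.85%.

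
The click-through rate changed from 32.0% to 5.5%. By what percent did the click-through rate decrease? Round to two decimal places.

82.81%

The change is 5.5 − 32.0 = -26.5 percentage points.
Relative to the original 32.0%, that is -26.5 ÷ 32.0 ≈ -82.81%.
So the click-through rate fell by 82.81%.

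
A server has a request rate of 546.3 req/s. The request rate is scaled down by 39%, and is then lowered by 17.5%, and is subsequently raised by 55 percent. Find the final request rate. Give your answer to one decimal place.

Each change multiplies by a factor: 0.61 × 0.825 × 1.55 = 0.7800375.
546.3 × 0.7800375 = 426.13448625 ≈ 426.1.

426.1 req/s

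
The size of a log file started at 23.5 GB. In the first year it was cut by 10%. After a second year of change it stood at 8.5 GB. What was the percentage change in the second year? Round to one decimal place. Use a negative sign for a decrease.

-59.8%

After the first year: 23.5 × 0.9 = 21.15.
Second-year multiplier: 8.5 ÷ 21.15 ≈ 0.40189.
That is a change of -59.8%.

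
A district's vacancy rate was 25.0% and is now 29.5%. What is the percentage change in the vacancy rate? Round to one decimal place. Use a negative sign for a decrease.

The change is 29.5 − 25.0 = 4.5 percentage points.
Relative to the original 25.0%, that is 4.5 ÷ 25.0 = 18.0%.

18.0%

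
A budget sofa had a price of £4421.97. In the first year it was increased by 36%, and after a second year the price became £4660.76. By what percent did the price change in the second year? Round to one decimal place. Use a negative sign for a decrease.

-22.5%

After the first year: £4421.97 × 1.36 = £6013.8792.
Second-year multiplier: £4660.76 ÷ £6013.8792 ≈ 0.775.
That is a change of -22.5%.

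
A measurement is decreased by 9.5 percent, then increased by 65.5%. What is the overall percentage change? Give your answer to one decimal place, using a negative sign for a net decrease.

The combined multiplier is 0.905 × 1.655 = 1.497775.
That corresponds to an increase of 49.8%.

49.8%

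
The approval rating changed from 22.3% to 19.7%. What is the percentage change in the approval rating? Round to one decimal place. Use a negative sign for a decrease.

-11.7%

The change is 19.7 − 22.3 = -2.6 percentage points.
Relative to the original 22.3%, that is -2.6 ÷ 22.3 ≈ -11.7%.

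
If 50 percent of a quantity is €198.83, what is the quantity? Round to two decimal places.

€397.66

€198.83 ÷ 0.5 = €397.66.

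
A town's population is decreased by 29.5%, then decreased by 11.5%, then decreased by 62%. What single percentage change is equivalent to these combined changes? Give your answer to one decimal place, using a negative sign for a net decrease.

The combined multiplier is 0.705 × 0.885 × 0.38 = 0.2370915.
That corresponds to a decrease of 76.3%.

-76.3%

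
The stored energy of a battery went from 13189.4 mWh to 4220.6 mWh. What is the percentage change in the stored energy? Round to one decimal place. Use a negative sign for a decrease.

Change: 4220.6 − 13189.4 = -8968.8.
Relative to the original: -8968.8 ÷ 13189.4 ≈ -68.0%.

-68.0%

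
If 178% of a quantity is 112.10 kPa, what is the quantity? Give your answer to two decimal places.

62.98 kPa

112.10 kPa ÷ 1.78 ≈ 62.98 kPa.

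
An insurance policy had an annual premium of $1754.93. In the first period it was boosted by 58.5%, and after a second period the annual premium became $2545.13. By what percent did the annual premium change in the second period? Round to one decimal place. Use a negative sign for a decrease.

-8.5%

After the first period: $1754.93 × 1.585 = $2781.56405.
Second-period multiplier: $2545.13 ÷ $2781.56405 ≈ 0.915.
That is a change of -8.5%.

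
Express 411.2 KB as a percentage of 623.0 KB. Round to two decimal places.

66.00%

411.2 KB ÷ 623.0 KB ≈ 66.00%.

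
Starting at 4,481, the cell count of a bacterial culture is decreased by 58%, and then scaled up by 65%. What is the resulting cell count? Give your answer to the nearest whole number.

3,105

58% decrease: 4,481 × 0.42 = 1882.02.
65% increase: 1882.02 × 1.65 = 3105.333 ≈ 3,105.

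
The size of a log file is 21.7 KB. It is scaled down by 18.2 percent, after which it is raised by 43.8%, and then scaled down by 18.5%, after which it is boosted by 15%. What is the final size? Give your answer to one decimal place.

23.9 KB

18.2% decrease: 21.7 × 0.818 = 17.7506.
43.8% increase: 17.7506 × 1.438 = 25.5253628.
18.5% decrease: 25.5253628 × 0.815 = 20.803170682.
15% increase: 20.803170682 × 1.15 = 23.9236462843 ≈ 23.9.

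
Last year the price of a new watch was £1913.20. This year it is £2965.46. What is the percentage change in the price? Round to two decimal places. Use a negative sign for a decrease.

Change: £2965.46 − £1913.20 = £1052.26.
Relative to the original: £1052.26 ÷ £1913.20 = 55.00%.

55.00%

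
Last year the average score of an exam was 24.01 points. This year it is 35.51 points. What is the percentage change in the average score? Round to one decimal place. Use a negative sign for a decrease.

47.9%

Change: 35.51 − 24.01 = 11.50.
Relative to the original: 11.50 ÷ 24.01 ≈ 47.9%.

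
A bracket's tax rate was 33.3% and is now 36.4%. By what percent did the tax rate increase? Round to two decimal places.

9.31%

The change is 36.4 − 33.3 = 3.1 percentage points.
Relative to the original 33.3%, that is 3.1 ÷ 33.3 ≈ 9.31%.
So the tax rate rose by 9.31%.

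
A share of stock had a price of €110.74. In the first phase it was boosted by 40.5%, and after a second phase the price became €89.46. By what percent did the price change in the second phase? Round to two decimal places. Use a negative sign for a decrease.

-42.50%

After the first phase: €110.74 × 1.405 = €155.5897.
Second-phase multiplier: €89.46 ÷ €155.5897 ≈ 0.574974.
That is a change of -42.50%.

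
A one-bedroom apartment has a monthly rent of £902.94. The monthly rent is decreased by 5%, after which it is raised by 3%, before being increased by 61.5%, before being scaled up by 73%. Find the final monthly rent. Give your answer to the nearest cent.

£2468.53

Apply the 5% decrease: £902.94 × 0.95 = £857.793.
After the 3% increase: £857.793 × 1.03 = £883.52679.
After the 61.5% increase: £883.52679 × 1.615 = £1426.89576585.
Apply the 73% increase: £1426.89576585 × 1.73 = £2468.5296749205 ≈ £2468.53.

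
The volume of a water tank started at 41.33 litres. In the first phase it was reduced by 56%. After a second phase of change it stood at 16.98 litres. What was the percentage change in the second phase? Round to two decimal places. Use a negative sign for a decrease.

After the first phase: 41.33 × 0.44 = 18.1852.
Second-phase multiplier: 16.98 ÷ 18.1852 ≈ 0.933726.
That is a change of -6.63%.

-6.63%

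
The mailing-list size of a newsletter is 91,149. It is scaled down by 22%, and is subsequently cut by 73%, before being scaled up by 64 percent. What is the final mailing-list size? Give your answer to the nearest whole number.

22% decrease: 91,149 × 0.78 = 71096.22.
Apply the 73% decrease: 71096.22 × 0.27 = 19195.9794.
After the 64% increase: 19195.9794 × 1.64 = 31481.406216 ≈ 31,481.

31,481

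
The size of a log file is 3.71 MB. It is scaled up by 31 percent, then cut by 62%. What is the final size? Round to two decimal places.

1.85 MB

Each change multiplies by a factor: 1.31 × 0.38 = 0.4978.
3.71 × 0.4978 = 1.846838 ≈ 1.85.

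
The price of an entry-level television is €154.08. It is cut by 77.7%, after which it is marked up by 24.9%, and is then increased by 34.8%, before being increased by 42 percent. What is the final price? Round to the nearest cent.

After the 77.7% decrease: €154.08 × 0.223 = €34.35984.
Apply the 24.9% increase: €34.35984 × 1.249 = €42.91544016.
34.8% increase: €42.91544016 × 1.348 = €57.85001333568.
Apply the 42% increase: €57.85001333568 × 1.42 = €82.1470189366656 ≈ €82.15.

€82.15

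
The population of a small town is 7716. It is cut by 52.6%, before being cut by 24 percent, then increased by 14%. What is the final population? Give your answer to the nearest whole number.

52.6% decrease: 7716 × 0.474 = 3657.384.
24% decrease: 3657.384 × 0.76 = 2779.61184.
After the 14% increase: 2779.61184 × 1.14 = 3168.7574976 ≈ 3169.

3169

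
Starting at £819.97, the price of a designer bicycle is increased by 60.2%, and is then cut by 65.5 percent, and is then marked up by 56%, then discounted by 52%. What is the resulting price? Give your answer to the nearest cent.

£339.35

Each change multiplies by a factor: 1.602 × 0.345 × 1.56 × 0.48 = 0.413854272.
£819.97 × 0.413854272 = £339.34808741184 ≈ £339.35.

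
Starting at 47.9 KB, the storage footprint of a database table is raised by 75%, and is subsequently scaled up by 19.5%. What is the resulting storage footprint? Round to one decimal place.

After the 75% increase: 47.9 × 1.75 = 83.825.
19.5% increase: 83.825 × 1.195 = 100.170875 ≈ 100.2.

100.2 KB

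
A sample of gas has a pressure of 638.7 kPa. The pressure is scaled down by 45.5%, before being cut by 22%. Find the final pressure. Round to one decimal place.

271.5 kPa

After the 45.5% decrease: 638.7 × 0.545 = 348.0915.
22% decrease: 348.0915 × 0.78 = 271.51137 ≈ 271.5.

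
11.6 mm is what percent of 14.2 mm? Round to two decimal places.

11.6 mm ÷ 14.2 mm ≈ 81.69%.

81.69%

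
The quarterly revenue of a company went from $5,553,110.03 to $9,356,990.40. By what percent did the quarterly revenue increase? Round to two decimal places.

68.50%

Change: $9,356,990.40 − $5,553,110.03 = $3,803,880.37.
Relative to the original: $3,803,880.37 ÷ $5,553,110.03 ≈ 68.50%.
So the quarterly revenue increased by 68.50%.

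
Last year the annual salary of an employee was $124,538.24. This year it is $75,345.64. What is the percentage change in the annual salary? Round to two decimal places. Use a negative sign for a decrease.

-39.50%

Change: $75,345.64 − $124,538.24 = -$49,192.60.
Relative to the original: -$49,192.60 ÷ $124,538.24 ≈ -39.50%.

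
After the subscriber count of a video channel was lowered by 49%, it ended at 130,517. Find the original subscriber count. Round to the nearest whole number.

The overall multiplier applied was 0.51.
So the original subscriber count was 130,517 ÷ 0.51 ≈ 255,916.

255,916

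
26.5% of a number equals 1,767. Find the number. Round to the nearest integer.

1,767 ÷ 0.265 ≈ 6,668.

6,668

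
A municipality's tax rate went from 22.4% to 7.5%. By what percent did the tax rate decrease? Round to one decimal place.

The change is 7.5 − 22.4 = -14.9 percentage points.
Relative to the original 22.4%, that is -14.9 ÷ 22.4 ≈ -66.5%.
So the tax rate fell by 66.5%.

66.5%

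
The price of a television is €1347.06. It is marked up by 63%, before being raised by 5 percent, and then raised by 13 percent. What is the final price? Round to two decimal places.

€2605.21

Each change multiplies by a factor: 1.63 × 1.05 × 1.13 = 1.933995.
€1347.06 × 1.933995 = €2605.2073047 ≈ €2605.21.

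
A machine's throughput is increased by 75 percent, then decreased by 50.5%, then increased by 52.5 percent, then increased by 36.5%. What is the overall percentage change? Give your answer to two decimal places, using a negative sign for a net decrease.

The combined multiplier is 1.75 × 0.495 × 1.525 × 1.365 = 1.80320765625.
That corresponds to an increase of 80.32%.

80.32%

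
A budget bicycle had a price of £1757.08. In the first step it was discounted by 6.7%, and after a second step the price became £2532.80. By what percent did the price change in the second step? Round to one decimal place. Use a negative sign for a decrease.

54.5%

After the first step: £1757.08 × 0.933 = £1639.35564.
Second-step multiplier: £2532.80 ÷ £1639.35564 ≈ 1.545.
That is a change of 54.5%.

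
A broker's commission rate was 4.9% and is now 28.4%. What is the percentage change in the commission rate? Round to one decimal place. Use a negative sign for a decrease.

The change is 28.4 − 4.9 = 23.5 percentage points.
Relative to the original 4.9%, that is 23.5 ÷ 4.9 ≈ 479.6%.

479.6%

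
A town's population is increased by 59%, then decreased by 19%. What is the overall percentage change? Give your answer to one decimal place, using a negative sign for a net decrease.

28.8%

The combined multiplier is 1.59 × 0.81 = 1.2879.
That corresponds to an increase of 28.8%.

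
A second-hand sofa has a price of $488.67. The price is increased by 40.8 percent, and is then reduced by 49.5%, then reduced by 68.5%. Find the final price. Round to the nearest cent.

$109.45

Each change multiplies by a factor: 1.408 × 0.505 × 0.315 = 0.2239776.
$488.67 × 0.2239776 = $109.451133792 ≈ $109.45.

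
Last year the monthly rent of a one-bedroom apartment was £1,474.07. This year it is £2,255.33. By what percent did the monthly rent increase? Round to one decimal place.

53.0%

Change: £2,255.33 − £1,474.07 = £781.26.
Relative to the original: £781.26 ÷ £1,474.07 ≈ 53.0%.
So the monthly rent increased by 53.0%.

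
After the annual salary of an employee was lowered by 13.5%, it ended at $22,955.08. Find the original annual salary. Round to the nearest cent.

$26,537.66

The overall multiplier applied was 0.865.
So the original annual salary was $22,955.08 ÷ 0.865 ≈ $26,537.66.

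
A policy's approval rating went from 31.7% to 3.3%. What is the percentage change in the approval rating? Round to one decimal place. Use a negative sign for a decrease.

-89.6%

The change is 3.3 − 31.7 = -28.4 percentage points.
Relative to the original 31.7%, that is -28.4 ÷ 31.7 ≈ -89.6%.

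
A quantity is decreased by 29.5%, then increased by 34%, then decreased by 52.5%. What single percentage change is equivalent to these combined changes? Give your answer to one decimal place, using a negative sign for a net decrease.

-55.1%

The combined multiplier is 0.705 × 1.34 × 0.475 = 0.4487325.
That corresponds to a decrease of 55.1%.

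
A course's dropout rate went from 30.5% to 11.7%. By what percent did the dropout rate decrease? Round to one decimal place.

61.6%

The change is 11.7 − 30.5 = -18.8 percentage points.
Relative to the original 30.5%, that is -18.8 ÷ 30.5 ≈ -61.6%.
So the dropout rate fell by 61.6%.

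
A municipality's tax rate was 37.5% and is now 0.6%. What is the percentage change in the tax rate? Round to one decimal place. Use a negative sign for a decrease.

-98.4%

The change is 0.6 − 37.5 = -36.9 percentage points.
Relative to the original 37.5%, that is -36.9 ÷ 37.5 = -98.4%.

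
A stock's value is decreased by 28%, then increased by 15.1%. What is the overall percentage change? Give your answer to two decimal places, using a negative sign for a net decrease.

The combined multiplier is 0.72 × 1.151 = 0.82872.
That corresponds to a decrease of 17.13%.

-17.13%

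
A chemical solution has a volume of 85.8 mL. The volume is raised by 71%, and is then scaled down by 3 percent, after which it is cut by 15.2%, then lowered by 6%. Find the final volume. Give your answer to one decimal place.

113.4 mL

Apply the 71% increase: 85.8 × 1.71 = 146.718.
After the 3% decrease: 146.718 × 0.97 = 142.31646.
After the 15.2% decrease: 142.31646 × 0.848 = 120.68435808.
After the 6% decrease: 120.68435808 × 0.94 = 113.4432965952 ≈ 113.4.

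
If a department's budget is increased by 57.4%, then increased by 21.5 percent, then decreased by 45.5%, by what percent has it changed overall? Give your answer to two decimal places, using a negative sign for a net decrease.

4.23%

The combined multiplier is 1.574 × 1.215 × 0.545 = 1.04226345.
That corresponds to an increase of 4.23%.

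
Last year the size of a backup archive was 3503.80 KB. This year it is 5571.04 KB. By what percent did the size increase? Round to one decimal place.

Change: 5571.04 − 3503.80 = 2067.24.
Relative to the original: 2067.24 ÷ 3503.80 ≈ 59.0%.
So the size increased by 59.0%.

59.0%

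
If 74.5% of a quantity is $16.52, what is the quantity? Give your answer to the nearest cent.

$16.52 ÷ 0.745 ≈ $22.17.

$22.17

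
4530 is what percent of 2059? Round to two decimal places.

220.01%

4530 ÷ 2059 ≈ 220.01%.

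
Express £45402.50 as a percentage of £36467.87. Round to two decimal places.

124.50%

£45402.50 ÷ £36467.87 ≈ 124.50%.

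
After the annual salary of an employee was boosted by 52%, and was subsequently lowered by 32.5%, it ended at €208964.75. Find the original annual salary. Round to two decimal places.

The overall multiplier applied was 1.52 × 0.675 = 1.026.
So the original annual salary was €208964.75 ÷ 1.026 ≈ €203669.35.

€203669.35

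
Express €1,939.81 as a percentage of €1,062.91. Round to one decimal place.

182.5%

€1,939.81 ÷ €1,062.91 ≈ 182.5%.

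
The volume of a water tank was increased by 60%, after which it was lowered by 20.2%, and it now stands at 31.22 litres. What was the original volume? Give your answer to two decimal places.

24.45 litres

The overall multiplier applied was 1.6 × 0.798 = 1.2768.
So the original volume was 31.22 ÷ 1.2768 ≈ 24.45 litres.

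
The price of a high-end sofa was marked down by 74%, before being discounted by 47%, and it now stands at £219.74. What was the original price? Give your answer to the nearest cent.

The overall multiplier applied was 0.26 × 0.53 = 0.1378.
So the original price was £219.74 ÷ 0.1378 ≈ £1,594.63.

£1,594.63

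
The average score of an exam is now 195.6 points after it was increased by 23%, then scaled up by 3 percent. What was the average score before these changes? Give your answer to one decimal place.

154.4 points

The overall multiplier applied was 1.23 × 1.03 = 1.2669.
So the original average score was 195.6 ÷ 1.2669 ≈ 154.4 points.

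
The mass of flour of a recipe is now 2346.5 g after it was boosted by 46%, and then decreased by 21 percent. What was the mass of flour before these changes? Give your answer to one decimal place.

2034.4 g

Undoing the 21% decrease: 2346.5 ÷ 0.79 ≈ 2970.253165.
Undoing the 46% increase: 2970.253165 ÷ 1.46 ≈ 2034.4 g.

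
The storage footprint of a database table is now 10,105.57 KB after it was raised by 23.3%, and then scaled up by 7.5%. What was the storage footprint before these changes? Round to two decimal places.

The overall multiplier applied was 1.233 × 1.075 = 1.325475.
So the original storage footprint was 10,105.57 ÷ 1.325475 ≈ 7,624.11 KB.

7,624.11 KB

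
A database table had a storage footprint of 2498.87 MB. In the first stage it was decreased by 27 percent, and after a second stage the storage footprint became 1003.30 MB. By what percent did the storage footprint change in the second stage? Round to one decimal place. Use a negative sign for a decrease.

-45.0%

After the first stage: 2498.87 × 0.73 = 1824.1751.
Second-stage multiplier: 1003.30 ÷ 1824.1751 ≈ 0.55.
That is a change of -45.0%.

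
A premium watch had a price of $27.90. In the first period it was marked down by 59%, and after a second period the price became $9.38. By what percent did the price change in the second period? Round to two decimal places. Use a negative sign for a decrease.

-18.00%

After the first period: $27.90 × 0.41 = $11.439.
Second-period multiplier: $9.38 ÷ $11.439 ≈ 0.820002.
That is a change of -18.00%.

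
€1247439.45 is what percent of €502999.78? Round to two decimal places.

248.00%

€1247439.45 ÷ €502999.78 ≈ 248.00%.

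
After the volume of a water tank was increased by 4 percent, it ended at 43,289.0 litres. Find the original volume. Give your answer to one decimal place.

The overall multiplier applied was 1.04.
So the original volume was 43,289.0 ÷ 1.04 ≈ 41,624.0 litres.

41,624.0 litres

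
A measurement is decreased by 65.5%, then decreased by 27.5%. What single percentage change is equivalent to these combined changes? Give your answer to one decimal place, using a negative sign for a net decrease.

A 65.5% decrease multiplies by 0.345.
Then a 27.5% decrease: 0.345 × 0.725 = 0.250125.
Overall factor 0.250125, i.e. -75.0%.

-75.0%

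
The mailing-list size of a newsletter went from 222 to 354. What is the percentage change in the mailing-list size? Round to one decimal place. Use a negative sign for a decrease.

59.5%

Change: 354 − 222 = 132.
Relative to the original: 132 ÷ 222 ≈ 59.5%.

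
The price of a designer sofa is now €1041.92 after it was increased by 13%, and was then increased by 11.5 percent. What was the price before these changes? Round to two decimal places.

€826.95

The overall multiplier applied was 1.13 × 1.115 = 1.25995.
So the original price was €1041.92 ÷ 1.25995 ≈ €826.95.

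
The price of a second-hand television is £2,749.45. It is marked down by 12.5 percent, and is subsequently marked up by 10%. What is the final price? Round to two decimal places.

£2,646.35

Each change multiplies by a factor: 0.875 × 1.1 = 0.9625.
£2,749.45 × 0.9625 = £2646.345625 ≈ £2,646.35.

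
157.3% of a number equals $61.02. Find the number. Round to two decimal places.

$38.79

$61.02 ÷ 1.573 ≈ $38.79.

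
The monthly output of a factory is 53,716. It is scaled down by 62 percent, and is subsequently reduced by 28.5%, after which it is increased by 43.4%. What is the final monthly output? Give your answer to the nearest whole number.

Apply the 62% decrease: 53,716 × 0.38 = 20412.08.
Apply the 28.5% decrease: 20412.08 × 0.715 = 14594.6372.
43.4% increase: 14594.6372 × 1.434 = 20928.7097448 ≈ 20,929.

20,929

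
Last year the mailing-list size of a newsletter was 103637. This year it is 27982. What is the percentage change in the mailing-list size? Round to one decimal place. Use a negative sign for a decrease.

Change: 27982 − 103637 = -75655.
Relative to the original: -75655 ÷ 103637 ≈ -73.0%.

-73.0%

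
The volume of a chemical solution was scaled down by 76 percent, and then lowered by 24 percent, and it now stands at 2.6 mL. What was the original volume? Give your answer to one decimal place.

Undoing the 24% decrease: 2.6 ÷ 0.76 ≈ 3.421053.
Undoing the 76% decrease: 3.421053 ÷ 0.24 ≈ 14.3 mL.

14.3 mL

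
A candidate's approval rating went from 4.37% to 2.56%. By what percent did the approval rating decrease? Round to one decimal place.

The change is 2.56 − 4.37 = -1.81 percentage points.
Relative to the original 4.37%, that is -1.81 ÷ 4.37 ≈ -41.4%.
So the approval rating fell by 41.4%.

41.4%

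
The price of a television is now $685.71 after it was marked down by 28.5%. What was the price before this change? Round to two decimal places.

The overall multiplier applied was 0.715.
So the original price was $685.71 ÷ 0.715 ≈ $959.03.

$959.03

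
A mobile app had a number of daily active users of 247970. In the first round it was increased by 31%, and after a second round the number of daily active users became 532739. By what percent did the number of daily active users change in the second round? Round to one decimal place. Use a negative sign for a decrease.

64.0%

After the first round: 247970 × 1.31 = 324840.7.
Second-round multiplier: 532739 ÷ 324840.7 ≈ 1.64.
That is a change of 64.0%.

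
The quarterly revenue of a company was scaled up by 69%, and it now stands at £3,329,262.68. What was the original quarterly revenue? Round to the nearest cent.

The overall multiplier applied was 1.69.
So the original quarterly revenue was £3,329,262.68 ÷ 1.69 ≈ £1,969,977.92.

£1,969,977.92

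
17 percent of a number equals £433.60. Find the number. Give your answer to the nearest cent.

£433.60 ÷ 0.17 ≈ £2,550.59.

£2,550.59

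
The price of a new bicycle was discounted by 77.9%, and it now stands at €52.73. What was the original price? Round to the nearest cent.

€238.60

The overall multiplier applied was 0.221.
So the original price was €52.73 ÷ 0.221 ≈ €238.60.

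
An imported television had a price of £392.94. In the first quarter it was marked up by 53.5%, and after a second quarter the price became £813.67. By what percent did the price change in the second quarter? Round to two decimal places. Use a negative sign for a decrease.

34.90%

After the first quarter: £392.94 × 1.535 = £603.1629.
Second-quarter multiplier: £813.67 ÷ £603.1629 ≈ 1.349005.
That is a change of 34.90%.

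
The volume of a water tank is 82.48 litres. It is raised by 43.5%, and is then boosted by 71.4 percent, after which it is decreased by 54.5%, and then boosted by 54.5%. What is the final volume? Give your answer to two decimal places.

43.5% increase: 82.48 × 1.435 = 118.3588.
71.4% increase: 118.3588 × 1.714 = 202.8669832.
Apply the 54.5% decrease: 202.8669832 × 0.455 = 92.304477356.
Apply the 54.5% increase: 92.304477356 × 1.545 = 142.61041751502 ≈ 142.61.

142.61 litres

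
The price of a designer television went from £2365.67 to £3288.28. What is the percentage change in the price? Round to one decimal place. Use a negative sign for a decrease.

39.0%

Change: £3288.28 − £2365.67 = £922.61.
Relative to the original: £922.61 ÷ £2365.67 ≈ 39.0%.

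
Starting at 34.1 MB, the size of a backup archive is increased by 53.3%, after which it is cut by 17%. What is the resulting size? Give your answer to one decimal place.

43.4 MB

53.3% increase: 34.1 × 1.533 = 52.2753.
17% decrease: 52.2753 × 0.83 = 43.388499 ≈ 43.4.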